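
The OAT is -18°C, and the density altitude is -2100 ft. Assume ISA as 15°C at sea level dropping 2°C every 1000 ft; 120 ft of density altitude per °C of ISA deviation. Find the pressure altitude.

DA = PA + 120 × (OAT − (15 − 2·PA/1000)) = PA + 120·OAT − 1800 + 0.24·PA = 1.24·PA + 120·OAT − 1800.
So 1.24·PA = -2100 − 120 × (-18) + 1800 = 1860.
PA = 1860 / 1.24 = 1500 ft.

1500 ft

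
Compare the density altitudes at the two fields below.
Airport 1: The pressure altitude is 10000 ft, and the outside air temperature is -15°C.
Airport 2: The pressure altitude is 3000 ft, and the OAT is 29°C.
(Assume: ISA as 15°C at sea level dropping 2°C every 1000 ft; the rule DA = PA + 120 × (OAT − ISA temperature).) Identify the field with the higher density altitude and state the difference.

Airport 1 by 3400 ft

Airport 1: ISA temp = -5°C, deviation -10°C, DA = 10000 + 120 × (-10) = 8800 ft.
Airport 2: ISA temp = 9°C, deviation +20°C, DA = 3000 + 120 × 20 = 5400 ft.
Airport 1 is higher by 8800 − 5400 = 3400 ft.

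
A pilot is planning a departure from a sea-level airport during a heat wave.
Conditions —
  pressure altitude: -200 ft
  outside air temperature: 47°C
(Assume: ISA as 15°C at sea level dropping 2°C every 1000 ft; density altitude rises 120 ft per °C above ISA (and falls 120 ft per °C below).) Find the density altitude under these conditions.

3592 ft

ISA temperature at -200 ft = 15 − 2 × (-200/1000) = 15.4°C.
ISA deviation = 47 − 15.4 = +31.6°C.
Density altitude = -200 + 120 × (31.6) = -200 + (+3792) = 3592 ft.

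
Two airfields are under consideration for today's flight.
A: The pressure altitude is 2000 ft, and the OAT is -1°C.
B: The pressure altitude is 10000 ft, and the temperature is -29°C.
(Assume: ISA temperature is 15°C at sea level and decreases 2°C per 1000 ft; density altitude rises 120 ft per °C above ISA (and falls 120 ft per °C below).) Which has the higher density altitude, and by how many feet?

A: ISA temp = 11°C, deviation -12°C, DA = 2000 + 120 × (-12) = 560 ft.
B: ISA temp = -5°C, deviation -24°C, DA = 10000 + 120 × (-24) = 7120 ft.
B is higher by 7120 − 560 = 6560 ft.

B by 6560 ft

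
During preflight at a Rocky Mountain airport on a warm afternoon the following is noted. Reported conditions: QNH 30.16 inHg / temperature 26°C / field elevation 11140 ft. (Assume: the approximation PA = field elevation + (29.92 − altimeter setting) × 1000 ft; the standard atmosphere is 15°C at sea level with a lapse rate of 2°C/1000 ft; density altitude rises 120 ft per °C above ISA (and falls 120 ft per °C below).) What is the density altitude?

14836 ft

Pressure altitude = 11140 + (29.92 − 30.16) × 1000 = 11140 + (-240) = 10900 ft.
ISA temperature at 10900 ft = 15 − 2 × (10900/1000) = -6.8°C.
ISA deviation = 26 − (-6.8) = +32.8°C.
Density altitude = 10900 + 120 × (32.8) = 14836 ft.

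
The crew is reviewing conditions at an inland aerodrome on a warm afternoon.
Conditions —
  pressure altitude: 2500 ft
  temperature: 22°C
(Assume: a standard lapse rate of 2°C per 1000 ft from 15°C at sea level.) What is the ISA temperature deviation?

ISA temperature at 2500 ft = 15 − 2 × (2500/1000) = 10°C.
Deviation = OAT − ISA = 22 − 10 = +12°C.

ISA+12°C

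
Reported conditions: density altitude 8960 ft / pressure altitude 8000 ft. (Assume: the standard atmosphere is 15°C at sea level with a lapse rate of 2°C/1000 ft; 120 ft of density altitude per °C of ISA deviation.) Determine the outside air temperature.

7°C

Density altitude − pressure altitude = 8960 − 8000 = +960 ft.
At 120 ft/°C that is an ISA deviation of 960/120 = +8°C.
ISA temperature at 8000 ft = 15 − 2 × (8000/1000) = -1°C.
OAT = ISA + deviation = -1 + (+8) = 7°C.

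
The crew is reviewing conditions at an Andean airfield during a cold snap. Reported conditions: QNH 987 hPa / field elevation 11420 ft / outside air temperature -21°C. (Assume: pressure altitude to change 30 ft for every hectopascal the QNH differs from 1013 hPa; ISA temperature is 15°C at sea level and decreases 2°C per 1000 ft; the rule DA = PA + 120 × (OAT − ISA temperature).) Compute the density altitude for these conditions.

Pressure altitude = 11420 + (1013 − 987) × 30 = 11420 + (+780) = 12200 ft.
ISA temperature at 12200 ft = 15 − 2 × (12200/1000) = -9.4°C.
ISA deviation = -21 − (-9.4) = -11.6°C.
Density altitude = 12200 + 120 × (-11.6) = 10808 ft.

10808 ft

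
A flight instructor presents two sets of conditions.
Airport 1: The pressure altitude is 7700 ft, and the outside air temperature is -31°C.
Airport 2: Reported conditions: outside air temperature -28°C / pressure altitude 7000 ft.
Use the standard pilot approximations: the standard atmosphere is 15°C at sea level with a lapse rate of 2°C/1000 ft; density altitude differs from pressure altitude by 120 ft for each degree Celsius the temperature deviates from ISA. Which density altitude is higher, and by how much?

Airport 1: ISA temp = -0.4°C, deviation -30.6°C, DA = 7700 + 120 × (-30.6) = 4028 ft.
Airport 2: ISA temp = 1°C, deviation -29°C, DA = 7000 + 120 × (-29) = 3520 ft.
Airport 1 is higher by 4028 − 3520 = 508 ft.

Airport 1 by 508 ft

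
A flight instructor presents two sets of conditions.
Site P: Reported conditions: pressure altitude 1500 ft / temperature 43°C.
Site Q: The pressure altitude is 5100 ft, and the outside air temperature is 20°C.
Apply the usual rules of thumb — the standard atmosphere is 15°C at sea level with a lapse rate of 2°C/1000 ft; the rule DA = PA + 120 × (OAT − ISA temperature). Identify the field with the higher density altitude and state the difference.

Site P: ISA temp = 12°C, deviation +31°C, DA = 1500 + 120 × 31 = 5220 ft.
Site Q: ISA temp = 4.8°C, deviation +15.2°C, DA = 5100 + 120 × 15.2 = 6924 ft.
Site Q is higher by 6924 − 5220 = 1704 ft.

Site Q by 1704 ft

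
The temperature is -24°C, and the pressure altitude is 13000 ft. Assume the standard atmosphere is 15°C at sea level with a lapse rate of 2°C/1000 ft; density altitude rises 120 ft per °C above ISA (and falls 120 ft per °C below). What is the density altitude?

ISA temperature at 13000 ft = 15 − 2 × (13000/1000) = -11°C.
ISA deviation = -24 − (-11) = -13°C.
Density altitude = 13000 + 120 × (-13) = 13000 + (-1560) = 11440 ft.

11440 ft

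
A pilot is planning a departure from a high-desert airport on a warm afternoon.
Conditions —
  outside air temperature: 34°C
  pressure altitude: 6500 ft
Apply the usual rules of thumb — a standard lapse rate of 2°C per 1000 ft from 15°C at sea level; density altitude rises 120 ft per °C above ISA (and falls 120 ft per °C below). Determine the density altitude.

ISA temperature at 6500 ft = 15 − 2 × (6500/1000) = 2°C.
ISA deviation = 34 − 2 = +32°C.
Density altitude = 6500 + 120 × (32) = 6500 + (+3840) = 10340 ft.

10340 ft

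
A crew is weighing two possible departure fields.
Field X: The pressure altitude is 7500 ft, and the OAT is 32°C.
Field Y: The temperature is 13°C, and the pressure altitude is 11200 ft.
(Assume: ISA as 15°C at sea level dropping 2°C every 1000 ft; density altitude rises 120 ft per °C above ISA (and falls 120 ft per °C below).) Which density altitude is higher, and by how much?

Field Y by 2308 ft

Field X: ISA temp = 0°C, deviation +32°C, DA = 7500 + 120 × 32 = 11340 ft.
Field Y: ISA temp = -7.4°C, deviation +20.4°C, DA = 11200 + 120 × 20.4 = 13648 ft.
Field Y is higher by 13648 − 11340 = 2308 ft.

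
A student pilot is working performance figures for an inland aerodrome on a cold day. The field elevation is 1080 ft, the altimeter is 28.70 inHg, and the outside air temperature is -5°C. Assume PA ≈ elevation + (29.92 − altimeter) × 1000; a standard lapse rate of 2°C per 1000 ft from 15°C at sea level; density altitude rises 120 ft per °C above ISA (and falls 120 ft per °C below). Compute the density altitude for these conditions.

452 ft

Pressure altitude = 1080 + (29.92 − 28.70) × 1000 = 1080 + (+1220) = 2300 ft.
ISA temperature at 2300 ft = 15 − 2 × (2300/1000) = 10.4°C.
ISA deviation = -5 − 10.4 = -15.4°C.
Density altitude = 2300 + 120 × (-15.4) = 452 ft.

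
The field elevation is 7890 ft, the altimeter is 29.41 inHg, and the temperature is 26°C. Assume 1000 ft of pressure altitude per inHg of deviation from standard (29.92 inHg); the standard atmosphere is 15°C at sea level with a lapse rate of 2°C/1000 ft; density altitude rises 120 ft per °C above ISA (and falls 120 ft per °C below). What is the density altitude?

11736 ft

Pressure altitude = 7890 + (29.92 − 29.41) × 1000 = 7890 + (+510) = 8400 ft.
ISA temperature at 8400 ft = 15 − 2 × (8400/1000) = -1.8°C.
ISA deviation = 26 − (-1.8) = +27.8°C.
Density altitude = 8400 + 120 × (27.8) = 11736 ft.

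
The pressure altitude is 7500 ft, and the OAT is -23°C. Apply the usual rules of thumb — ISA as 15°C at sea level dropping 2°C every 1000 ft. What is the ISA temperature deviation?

ISA temperature at 7500 ft = 15 − 2 × (7500/1000) = 0°C.
Deviation = OAT − ISA = -23 − 0 = -23°C.

ISA-23°C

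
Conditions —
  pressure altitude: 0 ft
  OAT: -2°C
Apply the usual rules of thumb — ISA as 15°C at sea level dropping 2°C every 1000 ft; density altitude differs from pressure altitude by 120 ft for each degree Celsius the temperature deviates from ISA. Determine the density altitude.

ISA temperature at 0 ft = 15 − 2 × (0/1000) = 15°C.
ISA deviation = -2 − 15 = -17°C.
Density altitude = 0 + 120 × (-17) = 0 + (-2040) = -2040 ft.

-2040 ft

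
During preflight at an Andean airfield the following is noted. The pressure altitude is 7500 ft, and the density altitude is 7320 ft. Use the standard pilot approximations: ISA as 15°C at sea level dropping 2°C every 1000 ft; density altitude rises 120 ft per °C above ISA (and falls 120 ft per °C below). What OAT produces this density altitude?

-1.5°C

Density altitude − pressure altitude = 7320 − 7500 = -180 ft.
At 120 ft/°C that is an ISA deviation of -180/120 = -1.5°C.
ISA temperature at 7500 ft = 15 − 2 × (7500/1000) = 0°C.
OAT = ISA + deviation = 0 + (-1.5) = -1.5°C.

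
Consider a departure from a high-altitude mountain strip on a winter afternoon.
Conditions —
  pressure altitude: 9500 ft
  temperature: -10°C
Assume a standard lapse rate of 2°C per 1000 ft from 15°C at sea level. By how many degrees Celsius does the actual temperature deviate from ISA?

ISA temperature at 9500 ft = 15 − 2 × (9500/1000) = -4°C.
Deviation = OAT − ISA = -10 − (-4) = -6°C.

ISA-6°C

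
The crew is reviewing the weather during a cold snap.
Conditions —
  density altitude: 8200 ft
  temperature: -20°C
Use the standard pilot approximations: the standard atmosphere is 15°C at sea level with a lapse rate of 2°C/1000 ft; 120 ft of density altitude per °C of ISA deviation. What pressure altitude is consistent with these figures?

10000 ft

DA = PA + 120 × (OAT − (15 − 2·PA/1000)) = PA + 120·OAT − 1800 + 0.24·PA = 1.24·PA + 120·OAT − 1800.
So 1.24·PA = 8200 − 120 × (-20) + 1800 = 12400.
PA = 12400 / 1.24 = 10000 ft.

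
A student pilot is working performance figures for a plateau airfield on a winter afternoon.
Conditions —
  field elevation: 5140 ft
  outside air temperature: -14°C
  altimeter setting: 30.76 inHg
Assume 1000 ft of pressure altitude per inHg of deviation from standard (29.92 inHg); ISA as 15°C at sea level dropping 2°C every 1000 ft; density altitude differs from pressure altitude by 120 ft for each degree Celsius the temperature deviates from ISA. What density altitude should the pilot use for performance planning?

Pressure altitude = 5140 + (29.92 − 30.76) × 1000 = 5140 + (-840) = 4300 ft.
ISA temperature at 4300 ft = 15 − 2 × (4300/1000) = 6.4°C.
ISA deviation = -14 − 6.4 = -20.4°C.
Density altitude = 4300 + 120 × (-20.4) = 1852 ft.

1852 ft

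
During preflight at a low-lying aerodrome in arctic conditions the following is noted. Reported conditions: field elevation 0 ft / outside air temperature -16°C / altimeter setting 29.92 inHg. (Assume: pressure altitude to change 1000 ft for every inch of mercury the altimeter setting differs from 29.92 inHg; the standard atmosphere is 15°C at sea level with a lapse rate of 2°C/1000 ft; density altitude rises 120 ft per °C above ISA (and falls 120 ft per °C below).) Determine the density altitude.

Pressure altitude = 0 + (29.92 − 29.92) × 1000 = 0 + (0) = 0 ft.
ISA temperature at 0 ft = 15 − 2 × (0/1000) = 15°C.
ISA deviation = -16 − 15 = -31°C.
Density altitude = 0 + 120 × (-31) = -3720 ft.

-3720 ft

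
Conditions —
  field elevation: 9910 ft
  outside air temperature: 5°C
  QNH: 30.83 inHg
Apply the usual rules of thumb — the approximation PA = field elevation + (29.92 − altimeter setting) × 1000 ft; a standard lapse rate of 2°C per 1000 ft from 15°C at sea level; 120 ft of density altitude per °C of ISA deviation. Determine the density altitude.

9960 ft

Pressure altitude = 9910 + (29.92 − 30.83) × 1000 = 9910 + (-910) = 9000 ft.
ISA temperature at 9000 ft = 15 − 2 × (9000/1000) = -3°C.
ISA deviation = 5 − (-3) = +8°C.
Density altitude = 9000 + 120 × (8) = 9960 ft.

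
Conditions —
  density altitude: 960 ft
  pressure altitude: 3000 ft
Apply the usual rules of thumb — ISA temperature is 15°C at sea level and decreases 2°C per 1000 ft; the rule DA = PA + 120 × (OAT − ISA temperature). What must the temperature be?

-8°C

Density altitude − pressure altitude = 960 − 3000 = -2040 ft.
At 120 ft/°C that is an ISA deviation of -2040/120 = -17°C.
ISA temperature at 3000 ft = 15 − 2 × (3000/1000) = 9°C.
OAT = ISA + deviation = 9 + (-17) = -8°C.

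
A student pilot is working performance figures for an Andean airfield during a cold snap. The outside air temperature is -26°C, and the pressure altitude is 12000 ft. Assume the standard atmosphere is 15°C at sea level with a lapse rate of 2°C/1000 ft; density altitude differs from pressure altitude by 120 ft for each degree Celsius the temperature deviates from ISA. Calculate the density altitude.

9960 ft

ISA temperature at 12000 ft = 15 − 2 × (12000/1000) = -9°C.
ISA deviation = -26 − (-9) = -17°C.
Density altitude = 12000 + 120 × (-17) = 12000 + (-2040) = 9960 ft.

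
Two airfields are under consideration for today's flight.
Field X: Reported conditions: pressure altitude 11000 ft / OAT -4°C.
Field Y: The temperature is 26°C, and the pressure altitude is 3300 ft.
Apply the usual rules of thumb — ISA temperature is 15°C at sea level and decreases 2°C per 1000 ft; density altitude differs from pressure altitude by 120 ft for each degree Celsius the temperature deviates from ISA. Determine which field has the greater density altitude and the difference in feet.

Field X by 5948 ft

Field X: ISA temp = -7°C, deviation +3°C, DA = 11000 + 120 × 3 = 11360 ft.
Field Y: ISA temp = 8.4°C, deviation +17.6°C, DA = 3300 + 120 × 17.6 = 5412 ft.
Field X is higher by 11360 − 5412 = 5948 ft.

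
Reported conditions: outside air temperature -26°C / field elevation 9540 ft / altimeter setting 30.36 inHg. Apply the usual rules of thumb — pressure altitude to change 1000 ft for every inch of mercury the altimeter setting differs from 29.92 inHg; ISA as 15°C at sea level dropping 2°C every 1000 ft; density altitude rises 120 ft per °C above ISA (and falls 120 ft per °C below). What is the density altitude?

6364 ft

Pressure altitude = 9540 + (29.92 − 30.36) × 1000 = 9540 + (-440) = 9100 ft.
ISA temperature at 9100 ft = 15 − 2 × (9100/1000) = -3.2°C.
ISA deviation = -26 − (-3.2) = -22.8°C.
Density altitude = 9100 + 120 × (-22.8) = 6364 ft.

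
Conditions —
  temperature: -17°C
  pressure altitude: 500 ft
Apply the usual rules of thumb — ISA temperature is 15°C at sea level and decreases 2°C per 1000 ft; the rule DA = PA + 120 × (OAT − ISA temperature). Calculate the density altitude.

ISA temperature at 500 ft = 15 − 2 × (500/1000) = 14°C.
ISA deviation = -17 − 14 = -31°C.
Density altitude = 500 + 120 × (-31) = 500 + (-3720) = -3220 ft.

-3220 ft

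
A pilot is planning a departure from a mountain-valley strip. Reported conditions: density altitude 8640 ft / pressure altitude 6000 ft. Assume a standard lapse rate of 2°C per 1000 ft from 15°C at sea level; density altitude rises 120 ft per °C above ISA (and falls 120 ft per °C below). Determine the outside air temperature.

25°C

Density altitude − pressure altitude = 8640 − 6000 = +2640 ft.
At 120 ft/°C that is an ISA deviation of 2640/120 = +22°C.
ISA temperature at 6000 ft = 15 − 2 × (6000/1000) = 3°C.
OAT = ISA + deviation = 3 + (+22) = 25°C.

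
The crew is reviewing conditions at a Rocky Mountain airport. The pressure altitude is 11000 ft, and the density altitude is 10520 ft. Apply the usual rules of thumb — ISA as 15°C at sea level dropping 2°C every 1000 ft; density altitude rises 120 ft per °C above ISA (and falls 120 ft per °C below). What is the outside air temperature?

Density altitude − pressure altitude = 10520 − 11000 = -480 ft.
At 120 ft/°C that is an ISA deviation of -480/120 = -4°C.
ISA temperature at 11000 ft = 15 − 2 × (11000/1000) = -7°C.
OAT = ISA + deviation = -7 + (-4) = -11°C.

-11°C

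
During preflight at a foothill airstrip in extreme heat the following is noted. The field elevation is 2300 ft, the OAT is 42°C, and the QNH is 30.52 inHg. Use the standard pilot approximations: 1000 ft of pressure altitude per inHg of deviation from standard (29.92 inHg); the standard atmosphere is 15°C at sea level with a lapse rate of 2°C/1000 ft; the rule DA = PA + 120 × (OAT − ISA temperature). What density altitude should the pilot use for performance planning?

5348 ft

Pressure altitude = 2300 + (29.92 − 30.52) × 1000 = 2300 + (-600) = 1700 ft.
ISA temperature at 1700 ft = 15 − 2 × (1700/1000) = 11.6°C.
ISA deviation = 42 − 11.6 = +30.4°C.
Density altitude = 1700 + 120 × (30.4) = 5348 ft.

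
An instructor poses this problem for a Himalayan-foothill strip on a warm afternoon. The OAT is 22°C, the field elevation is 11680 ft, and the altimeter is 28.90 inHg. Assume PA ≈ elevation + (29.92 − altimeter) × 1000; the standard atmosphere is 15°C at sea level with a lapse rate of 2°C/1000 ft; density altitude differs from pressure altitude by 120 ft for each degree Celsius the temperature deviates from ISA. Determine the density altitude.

Pressure altitude = 11680 + (29.92 − 28.90) × 1000 = 11680 + (+1020) = 12700 ft.
ISA temperature at 12700 ft = 15 − 2 × (12700/1000) = -10.4°C.
ISA deviation = 22 − (-10.4) = +32.4°C.
Density altitude = 12700 + 120 × (32.4) = 16588 ft.

16588 ft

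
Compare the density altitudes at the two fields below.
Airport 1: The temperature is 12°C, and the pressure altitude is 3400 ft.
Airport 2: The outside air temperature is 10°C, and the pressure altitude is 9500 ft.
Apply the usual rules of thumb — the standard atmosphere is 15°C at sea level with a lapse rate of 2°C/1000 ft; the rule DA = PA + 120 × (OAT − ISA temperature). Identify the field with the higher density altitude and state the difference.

Airport 1: ISA temp = 8.2°C, deviation +3.8°C, DA = 3400 + 120 × 3.8 = 3856 ft.
Airport 2: ISA temp = -4°C, deviation +14°C, DA = 9500 + 120 × 14 = 11180 ft.
Airport 2 is higher by 11180 − 3856 = 7324 ft.

Airport 2 by 7324 ft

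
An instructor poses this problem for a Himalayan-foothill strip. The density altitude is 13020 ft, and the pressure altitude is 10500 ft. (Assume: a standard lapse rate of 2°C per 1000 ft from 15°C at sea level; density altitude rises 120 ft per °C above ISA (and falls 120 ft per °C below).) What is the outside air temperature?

15°C

Density altitude − pressure altitude = 13020 − 10500 = +2520 ft.
At 120 ft/°C that is an ISA deviation of 2520/120 = +21°C.
ISA temperature at 10500 ft = 15 − 2 × (10500/1000) = -6°C.
OAT = ISA + deviation = -6 + (+21) = 15°C.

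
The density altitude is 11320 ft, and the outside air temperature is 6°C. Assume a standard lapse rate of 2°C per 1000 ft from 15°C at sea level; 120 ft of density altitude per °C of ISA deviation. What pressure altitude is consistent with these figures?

10000 ft

DA = PA + 120 × (OAT − (15 − 2·PA/1000)) = PA + 120·OAT − 1800 + 0.24·PA = 1.24·PA + 120·OAT − 1800.
So 1.24·PA = 11320 − 120 × 6 + 1800 = 12400.
PA = 12400 / 1.24 = 10000 ft.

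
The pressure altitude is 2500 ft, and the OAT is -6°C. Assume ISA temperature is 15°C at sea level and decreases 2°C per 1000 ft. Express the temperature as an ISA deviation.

ISA-16°C

ISA temperature at 2500 ft = 15 − 2 × (2500/1000) = 10°C.
Deviation = OAT − ISA = -6 − 10 = -16°C.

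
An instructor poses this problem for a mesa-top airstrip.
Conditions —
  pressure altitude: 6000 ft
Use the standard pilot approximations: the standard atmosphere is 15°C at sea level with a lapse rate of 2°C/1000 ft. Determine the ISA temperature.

ISA temperature = 15 − 2 × (6000/1000) = 15 − 12 = 3°C.

3°C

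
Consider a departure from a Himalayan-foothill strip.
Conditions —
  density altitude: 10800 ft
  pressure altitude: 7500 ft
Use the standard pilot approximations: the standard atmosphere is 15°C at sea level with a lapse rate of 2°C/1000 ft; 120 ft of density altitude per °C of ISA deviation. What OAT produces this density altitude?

27.5°C

Density altitude − pressure altitude = 10800 − 7500 = +3300 ft.
At 120 ft/°C that is an ISA deviation of 3300/120 = +27.5°C.
ISA temperature at 7500 ft = 15 − 2 × (7500/1000) = 0°C.
OAT = ISA + deviation = 0 + (+27.5) = 27.5°C.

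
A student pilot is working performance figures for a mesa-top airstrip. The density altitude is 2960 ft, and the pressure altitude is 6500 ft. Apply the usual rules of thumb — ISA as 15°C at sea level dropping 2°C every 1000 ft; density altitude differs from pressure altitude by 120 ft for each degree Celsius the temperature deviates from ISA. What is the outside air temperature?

Density altitude − pressure altitude = 2960 − 6500 = -3540 ft.
At 120 ft/°C that is an ISA deviation of -3540/120 = -29.5°C.
ISA temperature at 6500 ft = 15 − 2 × (6500/1000) = 2°C.
OAT = ISA + deviation = 2 + (-29.5) = -27.5°C.

-27.5°C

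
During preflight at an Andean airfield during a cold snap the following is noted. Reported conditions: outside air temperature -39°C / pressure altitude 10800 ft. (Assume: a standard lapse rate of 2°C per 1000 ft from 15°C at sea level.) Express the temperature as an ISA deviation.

ISA temperature at 10800 ft = 15 − 2 × (10800/1000) = -6.6°C.
Deviation = OAT − ISA = -39 − (-6.6) = -32.4°C.

ISA-32.4°C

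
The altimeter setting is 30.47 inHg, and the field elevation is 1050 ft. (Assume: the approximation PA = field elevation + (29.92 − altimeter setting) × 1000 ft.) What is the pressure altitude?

500 ft

Pressure correction = (29.92 − 30.47) × 1000 = -550 ft.
Pressure altitude = 1050 + (-550) = 500 ft.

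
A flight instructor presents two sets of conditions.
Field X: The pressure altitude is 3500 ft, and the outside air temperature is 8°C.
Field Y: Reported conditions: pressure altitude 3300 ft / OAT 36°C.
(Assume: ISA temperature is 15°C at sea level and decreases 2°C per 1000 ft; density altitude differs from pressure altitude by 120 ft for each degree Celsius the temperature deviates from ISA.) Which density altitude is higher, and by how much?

Field X: ISA temp = 8°C, deviation 0°C, DA = 3500 + 120 × 0 = 3500 ft.
Field Y: ISA temp = 8.4°C, deviation +27.6°C, DA = 3300 + 120 × 27.6 = 6612 ft.
Field Y is higher by 6612 − 3500 = 3112 ft.

Field Y by 3112 ft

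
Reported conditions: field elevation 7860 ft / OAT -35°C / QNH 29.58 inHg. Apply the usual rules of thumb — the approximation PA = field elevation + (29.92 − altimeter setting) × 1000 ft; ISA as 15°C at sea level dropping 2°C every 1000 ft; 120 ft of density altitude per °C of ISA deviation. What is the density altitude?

Pressure altitude = 7860 + (29.92 − 29.58) × 1000 = 7860 + (+340) = 8200 ft.
ISA temperature at 8200 ft = 15 − 2 × (8200/1000) = -1.4°C.
ISA deviation = -35 − (-1.4) = -33.6°C.
Density altitude = 8200 + 120 × (-33.6) = 4168 ft.

4168 ft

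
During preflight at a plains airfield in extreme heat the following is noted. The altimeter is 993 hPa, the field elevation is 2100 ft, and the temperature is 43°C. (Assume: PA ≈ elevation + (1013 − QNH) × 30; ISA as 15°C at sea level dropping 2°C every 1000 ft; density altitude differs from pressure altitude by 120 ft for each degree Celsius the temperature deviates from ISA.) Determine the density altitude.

Pressure altitude = 2100 + (1013 − 993) × 30 = 2100 + (+600) = 2700 ft.
ISA temperature at 2700 ft = 15 − 2 × (2700/1000) = 9.6°C.
ISA deviation = 43 − 9.6 = +33.4°C.
Density altitude = 2700 + 120 × (33.4) = 6708 ft.

6708 ft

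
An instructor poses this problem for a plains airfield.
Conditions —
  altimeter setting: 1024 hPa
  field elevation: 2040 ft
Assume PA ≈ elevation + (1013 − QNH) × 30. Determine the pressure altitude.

Pressure correction = (1013 − 1024) × 30 = -330 ft.
Pressure altitude = 2040 + (-330) = 1710 ft.

1710 ft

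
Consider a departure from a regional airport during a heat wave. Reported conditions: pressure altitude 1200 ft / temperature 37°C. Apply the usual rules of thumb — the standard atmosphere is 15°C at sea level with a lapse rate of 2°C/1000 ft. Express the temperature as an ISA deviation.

ISA+24.4°C

ISA temperature at 1200 ft = 15 − 2 × (1200/1000) = 12.6°C.
Deviation = OAT − ISA = 37 − 12.6 = +24.4°C.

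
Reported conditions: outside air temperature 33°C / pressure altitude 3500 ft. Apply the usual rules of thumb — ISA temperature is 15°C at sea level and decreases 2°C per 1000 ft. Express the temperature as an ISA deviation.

ISA temperature at 3500 ft = 15 − 2 × (3500/1000) = 8°C.
Deviation = OAT − ISA = 33 − 8 = +25°C.

ISA+25°C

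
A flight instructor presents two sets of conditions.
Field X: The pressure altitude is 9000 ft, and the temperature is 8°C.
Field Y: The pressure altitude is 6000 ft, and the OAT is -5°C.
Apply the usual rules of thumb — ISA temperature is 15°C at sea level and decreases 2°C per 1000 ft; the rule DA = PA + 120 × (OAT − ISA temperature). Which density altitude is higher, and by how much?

Field X by 5280 ft

Field X: ISA temp = -3°C, deviation +11°C, DA = 9000 + 120 × 11 = 10320 ft.
Field Y: ISA temp = 3°C, deviation -8°C, DA = 6000 + 120 × (-8) = 5040 ft.
Field X is higher by 10320 − 5040 = 5280 ft.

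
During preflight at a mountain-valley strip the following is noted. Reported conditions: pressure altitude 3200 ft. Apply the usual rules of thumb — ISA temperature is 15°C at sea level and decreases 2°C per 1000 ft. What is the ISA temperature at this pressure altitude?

8.6°C

ISA temperature = 15 − 2 × (3200/1000) = 15 − 6.4 = 8.6°C.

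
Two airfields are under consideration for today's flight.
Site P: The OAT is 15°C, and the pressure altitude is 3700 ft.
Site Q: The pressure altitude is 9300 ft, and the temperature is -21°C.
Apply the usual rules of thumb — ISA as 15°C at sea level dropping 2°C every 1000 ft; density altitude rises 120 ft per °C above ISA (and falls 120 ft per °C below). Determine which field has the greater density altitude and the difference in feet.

Site Q by 2624 ft

Site P: ISA temp = 7.6°C, deviation +7.4°C, DA = 3700 + 120 × 7.4 = 4588 ft.
Site Q: ISA temp = -3.6°C, deviation -17.4°C, DA = 9300 + 120 × (-17.4) = 7212 ft.
Site Q is higher by 7212 − 4588 = 2624 ft.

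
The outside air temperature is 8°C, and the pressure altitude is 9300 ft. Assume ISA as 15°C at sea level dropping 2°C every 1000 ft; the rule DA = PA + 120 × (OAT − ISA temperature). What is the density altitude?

ISA temperature at 9300 ft = 15 − 2 × (9300/1000) = -3.6°C.
ISA deviation = 8 − (-3.6) = +11.6°C.
Density altitude = 9300 + 120 × (11.6) = 9300 + (+1392) = 10692 ft.

10692 ft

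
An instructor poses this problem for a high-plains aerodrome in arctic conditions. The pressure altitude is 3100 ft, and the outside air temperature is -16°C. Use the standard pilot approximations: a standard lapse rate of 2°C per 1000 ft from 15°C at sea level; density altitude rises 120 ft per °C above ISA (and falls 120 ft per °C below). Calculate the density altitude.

ISA temperature at 3100 ft = 15 − 2 × (3100/1000) = 8.8°C.
ISA deviation = -16 − 8.8 = -24.8°C.
Density altitude = 3100 + 120 × (-24.8) = 3100 + (-2976) = 124 ft.

124 ft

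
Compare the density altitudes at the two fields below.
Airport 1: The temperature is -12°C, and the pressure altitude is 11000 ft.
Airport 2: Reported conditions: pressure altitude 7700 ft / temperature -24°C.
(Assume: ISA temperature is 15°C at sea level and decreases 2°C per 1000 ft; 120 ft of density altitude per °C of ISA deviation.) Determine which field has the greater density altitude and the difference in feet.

Airport 1: ISA temp = -7°C, deviation -5°C, DA = 11000 + 120 × (-5) = 10400 ft.
Airport 2: ISA temp = -0.4°C, deviation -23.6°C, DA = 7700 + 120 × (-23.6) = 4868 ft.
Airport 1 is higher by 10400 − 4868 = 5532 ft.

Airport 1 by 5532 ft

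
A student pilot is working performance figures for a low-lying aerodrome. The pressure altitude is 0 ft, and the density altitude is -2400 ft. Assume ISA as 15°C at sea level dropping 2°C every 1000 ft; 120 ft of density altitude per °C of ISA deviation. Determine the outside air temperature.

-5°C

Density altitude − pressure altitude = -2400 − 0 = -2400 ft.
At 120 ft/°C that is an ISA deviation of -2400/120 = -20°C.
ISA temperature at 0 ft = 15 − 2 × (0/1000) = 15°C.
OAT = ISA + deviation = 15 + (-20) = -5°C.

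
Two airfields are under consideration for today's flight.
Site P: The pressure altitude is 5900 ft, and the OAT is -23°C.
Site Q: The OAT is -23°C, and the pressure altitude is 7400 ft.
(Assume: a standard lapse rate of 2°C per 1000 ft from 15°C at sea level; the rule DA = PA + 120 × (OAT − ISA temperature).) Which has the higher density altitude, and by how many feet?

Site Q by 1860 ft

Site P: ISA temp = 3.2°C, deviation -26.2°C, DA = 5900 + 120 × (-26.2) = 2756 ft.
Site Q: ISA temp = 0.2°C, deviation -23.2°C, DA = 7400 + 120 × (-23.2) = 4616 ft.
Site Q is higher by 4616 − 2756 = 1860 ft.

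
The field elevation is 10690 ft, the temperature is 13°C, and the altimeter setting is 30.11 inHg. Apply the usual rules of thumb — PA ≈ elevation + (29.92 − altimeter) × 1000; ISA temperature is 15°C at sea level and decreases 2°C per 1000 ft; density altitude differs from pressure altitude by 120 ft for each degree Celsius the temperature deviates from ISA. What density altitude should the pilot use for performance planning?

Pressure altitude = 10690 + (29.92 − 30.11) × 1000 = 10690 + (-190) = 10500 ft.
ISA temperature at 10500 ft = 15 − 2 × (10500/1000) = -6°C.
ISA deviation = 13 − (-6) = +19°C.
Density altitude = 10500 + 120 × (19) = 12780 ft.

12780 ft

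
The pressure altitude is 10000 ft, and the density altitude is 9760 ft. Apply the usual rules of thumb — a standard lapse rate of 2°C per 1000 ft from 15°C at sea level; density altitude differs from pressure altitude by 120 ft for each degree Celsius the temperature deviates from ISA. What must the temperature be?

Density altitude − pressure altitude = 9760 − 10000 = -240 ft.
At 120 ft/°C that is an ISA deviation of -240/120 = -2°C.
ISA temperature at 10000 ft = 15 − 2 × (10000/1000) = -5°C.
OAT = ISA + deviation = -5 + (-2) = -7°C.

-7°C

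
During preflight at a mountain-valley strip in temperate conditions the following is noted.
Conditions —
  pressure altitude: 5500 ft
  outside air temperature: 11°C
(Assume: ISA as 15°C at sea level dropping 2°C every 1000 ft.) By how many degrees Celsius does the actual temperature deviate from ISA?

ISA+7°C

ISA temperature at 5500 ft = 15 − 2 × (5500/1000) = 4°C.
Deviation = OAT − ISA = 11 − 4 = +7°C.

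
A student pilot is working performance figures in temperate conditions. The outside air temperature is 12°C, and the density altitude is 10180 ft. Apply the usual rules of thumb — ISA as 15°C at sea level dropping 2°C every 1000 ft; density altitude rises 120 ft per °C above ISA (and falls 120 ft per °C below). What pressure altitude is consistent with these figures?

DA = PA + 120 × (OAT − (15 − 2·PA/1000)) = PA + 120·OAT − 1800 + 0.24·PA = 1.24·PA + 120·OAT − 1800.
So 1.24·PA = 10180 − 120 × 12 + 1800 = 10540.
PA = 10540 / 1.24 = 8500 ft.

8500 ft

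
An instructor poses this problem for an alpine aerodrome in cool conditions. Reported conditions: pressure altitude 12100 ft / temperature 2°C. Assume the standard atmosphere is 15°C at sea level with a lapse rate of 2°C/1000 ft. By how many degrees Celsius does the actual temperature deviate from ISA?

ISA+11.2°C

ISA temperature at 12100 ft = 15 − 2 × (12100/1000) = -9.2°C.
Deviation = OAT − ISA = 2 − (-9.2) = +11.2°C.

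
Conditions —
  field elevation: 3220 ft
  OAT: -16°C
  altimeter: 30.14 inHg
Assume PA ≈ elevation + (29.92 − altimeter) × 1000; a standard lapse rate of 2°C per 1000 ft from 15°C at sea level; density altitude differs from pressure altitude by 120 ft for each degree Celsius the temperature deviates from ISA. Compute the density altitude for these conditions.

Pressure altitude = 3220 + (29.92 − 30.14) × 1000 = 3220 + (-220) = 3000 ft.
ISA temperature at 3000 ft = 15 − 2 × (3000/1000) = 9°C.
ISA deviation = -16 − 9 = -25°C.
Density altitude = 3000 + 120 × (-25) = 0 ft.

0 ft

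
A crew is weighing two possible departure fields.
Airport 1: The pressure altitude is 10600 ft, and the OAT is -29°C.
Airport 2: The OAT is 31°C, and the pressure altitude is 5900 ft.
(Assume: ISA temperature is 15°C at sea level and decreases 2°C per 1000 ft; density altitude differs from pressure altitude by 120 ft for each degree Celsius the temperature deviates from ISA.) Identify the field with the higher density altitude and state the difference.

Airport 1: ISA temp = -6.2°C, deviation -22.8°C, DA = 10600 + 120 × (-22.8) = 7864 ft.
Airport 2: ISA temp = 3.2°C, deviation +27.8°C, DA = 5900 + 120 × 27.8 = 9236 ft.
Airport 2 is higher by 9236 − 7864 = 1372 ft.

Airport 2 by 1372 ft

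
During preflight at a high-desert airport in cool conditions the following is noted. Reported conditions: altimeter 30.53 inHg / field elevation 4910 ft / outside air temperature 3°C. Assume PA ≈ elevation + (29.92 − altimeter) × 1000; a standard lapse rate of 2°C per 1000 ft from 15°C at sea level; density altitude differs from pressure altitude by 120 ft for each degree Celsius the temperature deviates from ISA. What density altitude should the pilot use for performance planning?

Pressure altitude = 4910 + (29.92 − 30.53) × 1000 = 4910 + (-610) = 4300 ft.
ISA temperature at 4300 ft = 15 − 2 × (4300/1000) = 6.4°C.
ISA deviation = 3 − 6.4 = -3.4°C.
Density altitude = 4300 + 120 × (-3.4) = 3892 ft.

3892 ft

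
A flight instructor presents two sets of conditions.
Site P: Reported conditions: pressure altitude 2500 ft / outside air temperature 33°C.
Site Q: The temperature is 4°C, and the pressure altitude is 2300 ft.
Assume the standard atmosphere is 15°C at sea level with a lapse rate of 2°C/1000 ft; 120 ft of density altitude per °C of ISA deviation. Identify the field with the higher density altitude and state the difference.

Site P by 3728 ft

Site P: ISA temp = 10°C, deviation +23°C, DA = 2500 + 120 × 23 = 5260 ft.
Site Q: ISA temp = 10.4°C, deviation -6.4°C, DA = 2300 + 120 × (-6.4) = 1532 ft.
Site P is higher by 5260 − 1532 = 3728 ft.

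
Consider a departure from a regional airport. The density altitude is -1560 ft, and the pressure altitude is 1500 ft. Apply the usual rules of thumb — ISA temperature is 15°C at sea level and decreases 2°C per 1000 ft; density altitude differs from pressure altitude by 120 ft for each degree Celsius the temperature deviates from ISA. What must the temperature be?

Density altitude − pressure altitude = -1560 − 1500 = -3060 ft.
At 120 ft/°C that is an ISA deviation of -3060/120 = -25.5°C.
ISA temperature at 1500 ft = 15 − 2 × (1500/1000) = 12°C.
OAT = ISA + deviation = 12 + (-25.5) = -13.5°C.

-13.5°C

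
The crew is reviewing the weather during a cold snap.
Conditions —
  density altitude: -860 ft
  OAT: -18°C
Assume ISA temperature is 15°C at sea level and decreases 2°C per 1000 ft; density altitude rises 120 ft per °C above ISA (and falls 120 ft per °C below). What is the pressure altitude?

2500 ft

DA = PA + 120 × (OAT − (15 − 2·PA/1000)) = PA + 120·OAT − 1800 + 0.24·PA = 1.24·PA + 120·OAT − 1800.
So 1.24·PA = -860 − 120 × (-18) + 1800 = 3100.
PA = 3100 / 1.24 = 2500 ft.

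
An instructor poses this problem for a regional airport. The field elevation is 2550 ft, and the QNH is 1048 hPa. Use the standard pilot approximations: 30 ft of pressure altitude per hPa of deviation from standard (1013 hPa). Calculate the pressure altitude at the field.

1500 ft

Pressure correction = (1013 − 1048) × 30 = -1050 ft.
Pressure altitude = 2550 + (-1050) = 1500 ft.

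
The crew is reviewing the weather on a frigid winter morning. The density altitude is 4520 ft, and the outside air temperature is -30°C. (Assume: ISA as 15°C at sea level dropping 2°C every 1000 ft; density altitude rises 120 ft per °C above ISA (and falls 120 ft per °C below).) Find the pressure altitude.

8000 ft

DA = PA + 120 × (OAT − (15 − 2·PA/1000)) = PA + 120·OAT − 1800 + 0.24·PA = 1.24·PA + 120·OAT − 1800.
So 1.24·PA = 4520 − 120 × (-30) + 1800 = 9920.
PA = 9920 / 1.24 = 8000 ft.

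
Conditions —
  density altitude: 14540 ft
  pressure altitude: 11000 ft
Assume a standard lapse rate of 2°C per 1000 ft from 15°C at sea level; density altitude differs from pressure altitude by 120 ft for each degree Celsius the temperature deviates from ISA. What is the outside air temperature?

22.5°C

Density altitude − pressure altitude = 14540 − 11000 = +3540 ft.
At 120 ft/°C that is an ISA deviation of 3540/120 = +29.5°C.
ISA temperature at 11000 ft = 15 − 2 × (11000/1000) = -7°C.
OAT = ISA + deviation = -7 + (+29.5) = 22.5°C.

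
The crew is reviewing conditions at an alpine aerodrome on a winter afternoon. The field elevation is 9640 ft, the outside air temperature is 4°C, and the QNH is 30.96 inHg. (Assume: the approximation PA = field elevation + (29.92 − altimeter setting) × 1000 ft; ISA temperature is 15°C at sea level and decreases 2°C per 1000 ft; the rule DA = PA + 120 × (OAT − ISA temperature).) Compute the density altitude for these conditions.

9344 ft

Pressure altitude = 9640 + (29.92 − 30.96) × 1000 = 9640 + (-1040) = 8600 ft.
ISA temperature at 8600 ft = 15 − 2 × (8600/1000) = -2.2°C.
ISA deviation = 4 − (-2.2) = +6.2°C.
Density altitude = 8600 + 120 × (6.2) = 9344 ft.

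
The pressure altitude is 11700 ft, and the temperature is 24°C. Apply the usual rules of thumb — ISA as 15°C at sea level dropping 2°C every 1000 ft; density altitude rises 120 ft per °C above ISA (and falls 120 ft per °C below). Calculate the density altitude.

ISA temperature at 11700 ft = 15 − 2 × (11700/1000) = -8.4°C.
ISA deviation = 24 − (-8.4) = +32.4°C.
Density altitude = 11700 + 120 × (32.4) = 11700 + (+3888) = 15588 ft.

15588 ft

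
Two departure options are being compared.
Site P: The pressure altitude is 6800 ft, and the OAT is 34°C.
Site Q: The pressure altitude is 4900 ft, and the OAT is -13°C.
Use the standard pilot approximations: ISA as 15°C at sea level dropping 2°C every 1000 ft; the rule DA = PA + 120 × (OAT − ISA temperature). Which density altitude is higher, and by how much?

Site P by 7996 ft

Site P: ISA temp = 1.4°C, deviation +32.6°C, DA = 6800 + 120 × 32.6 = 10712 ft.
Site Q: ISA temp = 5.2°C, deviation -18.2°C, DA = 4900 + 120 × (-18.2) = 2716 ft.
Site P is higher by 10712 − 2716 = 7996 ft.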